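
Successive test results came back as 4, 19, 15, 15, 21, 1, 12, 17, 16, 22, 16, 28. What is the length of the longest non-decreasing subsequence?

Let dp[i] be the length of the longest such subsequence ending at index i:
i:      1  2  3  4  5  6  7  8  9 10 11 12
a[i]:   4 19 15 15 21  1 12 17 16 22 16 28
dp:     1  2  2  3  4  1  2  4  4  5  5  6
Maximum dp value is 6.

6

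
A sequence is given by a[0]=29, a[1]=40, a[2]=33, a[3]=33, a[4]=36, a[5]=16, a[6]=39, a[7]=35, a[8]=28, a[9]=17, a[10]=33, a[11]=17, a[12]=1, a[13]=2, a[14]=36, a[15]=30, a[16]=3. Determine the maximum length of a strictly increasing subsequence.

4

Track the smallest tail for each achievable length (strict):
29 → extends → [29]
40 → extends → [29, 40]
33 → replaces 40 → [29, 33]
33 → already a tail → [29, 33]
36 → extends → [29, 33, 36]
16 → replaces 29 → [16, 33, 36]
39 → extends → [16, 33, 36, 39]
35 → replaces 36 → [16, 33, 35, 39]
28 → replaces 33 → [16, 28, 35, 39]
17 → replaces 28 → [16, 17, 35, 39]
33 → replaces 35 → [16, 17, 33, 39]
17 → already a tail → [16, 17, 33, 39]
1 → replaces 16 → [1, 17, 33, 39]
2 → replaces 17 → [1, 2, 33, 39]
36 → replaces 39 → [1, 2, 33, 36]
30 → replaces 33 → [1, 2, 30, 36]
3 → replaces 30 → [1, 2, 3, 36]
Four tails, so the longest strictly increasing subsequence has length 4 (e.g. 29, 33, 36, 39).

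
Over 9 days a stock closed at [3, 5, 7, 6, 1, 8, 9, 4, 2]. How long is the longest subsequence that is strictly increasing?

5

Track the smallest tail for each achievable length (strict):
3 → extends → [3]
5 → extends → [3, 5]
7 → extends → [3, 5, 7]
6 → replaces 7 → [3, 5, 6]
1 → replaces 3 → [1, 5, 6]
8 → extends → [1, 5, 6, 8]
9 → extends → [1, 5, 6, 8, 9]
4 → replaces 5 → [1, 4, 6, 8, 9]
2 → replaces 4 → [1, 2, 6, 8, 9]
Five tails, so the longest strictly increasing subsequence has length 5 (e.g. 3, 5, 7, 8, 9).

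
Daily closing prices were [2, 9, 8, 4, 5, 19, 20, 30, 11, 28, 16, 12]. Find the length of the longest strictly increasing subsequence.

6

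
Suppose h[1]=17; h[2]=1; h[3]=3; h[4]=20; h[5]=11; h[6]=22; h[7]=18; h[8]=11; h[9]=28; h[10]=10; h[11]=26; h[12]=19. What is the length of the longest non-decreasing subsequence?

5

Track the smallest tail for each achievable length (allowing ties):
17 → extends → [17]
1 → replaces 17 → [1]
3 → extends → [1, 3]
20 → extends → [1, 3, 20]
11 → replaces 20 → [1, 3, 11]
22 → extends → [1, 3, 11, 22]
18 → replaces 22 → [1, 3, 11, 18]
11 → replaces 18 → [1, 3, 11, 11]
28 → extends → [1, 3, 11, 11, 28]
10 → replaces 11 → [1, 3, 10, 11, 28]
26 → replaces 28 → [1, 3, 10, 11, 26]
19 → replaces 26 → [1, 3, 10, 11, 19]
Five tails, so the longest non-decreasing subsequence has length 5 (e.g. 1, 3, 20, 22, 28).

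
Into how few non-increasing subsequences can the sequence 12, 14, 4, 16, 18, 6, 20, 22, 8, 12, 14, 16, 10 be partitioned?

6

Place each on the leftmost legal pile:
12 → new pile 1 (tops now [12])
14 → new pile 2 (tops now [12, 14])
4 → pile 1 (tops now [4, 14])
16 → new pile 3 (tops now [4, 14, 16])
18 → new pile 4 (tops now [4, 14, 16, 18])
6 → pile 2 (tops now [4, 6, 16, 18])
20 → new pile 5 (tops now [4, 6, 16, 18, 20])
22 → new pile 6 (tops now [4, 6, 16, 18, 20, 22])
8 → pile 3 (tops now [4, 6, 8, 18, 20, 22])
12 → pile 4 (tops now [4, 6, 8, 12, 20, 22])
14 → pile 5 (tops now [4, 6, 8, 12, 14, 22])
16 → pile 6 (tops now [4, 6, 8, 12, 14, 16])
10 → pile 4 (tops now [4, 6, 8, 10, 14, 16])
Six piles.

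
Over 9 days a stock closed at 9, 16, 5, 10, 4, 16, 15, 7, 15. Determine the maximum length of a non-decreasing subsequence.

4

Track the smallest tail for each achievable length (allowing ties):
9 → extends → [9]
16 → extends → [9, 16]
5 → replaces 9 → [5, 16]
10 → replaces 16 → [5, 10]
4 → replaces 5 → [4, 10]
16 → extends → [4, 10, 16]
15 → replaces 16 → [4, 10, 15]
7 → replaces 10 → [4, 7, 15]
15 → extends → [4, 7, 15, 15]
Four tails, so the longest non-decreasing subsequence has length 4 (e.g. 9, 10, 15, 15).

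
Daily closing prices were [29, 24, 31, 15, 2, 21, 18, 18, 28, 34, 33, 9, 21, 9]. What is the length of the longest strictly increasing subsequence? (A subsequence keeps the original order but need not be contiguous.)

4

Let dp[i] be the length of the longest such subsequence ending at index i:
i:      1  2  3  4  5  6  7  8  9 10 11 12 13 14
a[i]:  29 24 31 15  2 21 18 18 28 34 33  9 21  9
dp:     1  1  2  1  1  2  2  2  3  4  4  2  3  2
Maximum dp value is 4.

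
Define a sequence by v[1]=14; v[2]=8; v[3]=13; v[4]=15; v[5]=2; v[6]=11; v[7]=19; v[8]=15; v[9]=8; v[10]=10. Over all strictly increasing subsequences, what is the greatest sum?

Let S[i] be the best sum of a strictly increasing subsequence ending at i:
i:      1  2  3  4  5  6  7  8  9 10
v[i]:  14  8 13 15  2 11 19 15  8 10
S:     14  8 21 36  2 19 55 36 10 20
Maximum is 55 (e.g. 8 + 13 + 15 + 19).

55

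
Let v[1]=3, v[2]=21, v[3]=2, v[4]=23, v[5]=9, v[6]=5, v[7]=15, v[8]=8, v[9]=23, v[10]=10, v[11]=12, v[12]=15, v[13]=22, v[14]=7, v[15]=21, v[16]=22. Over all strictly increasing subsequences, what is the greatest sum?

Let S[i] be the best sum of a strictly increasing subsequence ending at i:
i:      1  2  3  4  5  6  7  8  9 10 11 12 13 14 15 16
v[i]:   3 21  2 23  9  5 15  8 23 10 12 15 22  7 21 22
S:      3 24  2 47 12  8 27 16 50 26 38 53 75 15 74 96
Maximum is 96 (e.g. 3 + 5 + 8 + 10 + 12 + 15 + 21 + 22).

96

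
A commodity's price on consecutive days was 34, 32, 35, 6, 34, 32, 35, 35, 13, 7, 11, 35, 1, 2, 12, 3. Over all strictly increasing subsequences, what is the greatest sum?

101

Let S[i] be the best sum of a strictly increasing subsequence ending at i:
i:       1   2   3   4   5   6   7   8   9  10  11  12  13  14  15  16
a[i]:   34  32  35   6  34  32  35  35  13   7  11  35   1   2  12   3
S:      34  32  69   6  66  38 101 101  19  13  24 101   1   3  36   6
Maximum is 101 (e.g. 32 + 34 + 35).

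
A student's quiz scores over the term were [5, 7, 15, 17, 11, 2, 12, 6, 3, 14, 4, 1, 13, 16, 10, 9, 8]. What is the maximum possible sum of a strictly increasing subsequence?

65

Let S[i] be the best sum of a strictly increasing subsequence ending at i:
i:      1  2  3  4  5  6  7  8  9 10 11 12 13 14 15 16 17
a[i]:   5  7 15 17 11  2 12  6  3 14  4  1 13 16 10  9  8
S:      5 12 27 44 23  2 35 11  5 49  9  1 48 65 22 21 20
Maximum is 65 (e.g. 5 + 7 + 11 + 12 + 14 + 16).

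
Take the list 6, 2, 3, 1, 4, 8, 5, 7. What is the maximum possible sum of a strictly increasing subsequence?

21

Let S[i] be the best sum of a strictly increasing subsequence ending at i:
i:      1  2  3  4  5  6  7  8
a[i]:   6  2  3  1  4  8  5  7
S:      6  2  5  1  9 17 14 21
Maximum is 21 (e.g. 2 + 3 + 4 + 5 + 7).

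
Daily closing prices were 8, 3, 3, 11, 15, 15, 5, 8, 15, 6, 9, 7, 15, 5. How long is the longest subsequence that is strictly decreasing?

Let dp[i] be the longest strictly decreasing subsequence ending at i:
i:      1  2  3  4  5  6  7  8  9 10 11 12 13 14
a[i]:   8  3  3 11 15 15  5  8 15  6  9  7 15  5
dp:     1  2  2  1  1  1  2  2  1  3  2  3  1  4
Maximum is 4.

4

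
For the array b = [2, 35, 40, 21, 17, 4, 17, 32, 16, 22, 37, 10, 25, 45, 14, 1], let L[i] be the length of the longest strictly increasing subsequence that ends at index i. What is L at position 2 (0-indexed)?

dp[i] = 1 + max{dp[j] : j<i, b[j]<b[i]} (or 1 if no such j):
i:      0  1  2  3  4  5  6  7  8  9 10 11 12 13 14 15
b[i]:   2 35 40 21 17  4 17 32 16 22 37 10 25 45 14  1
dp:     1  2  3  2  2  2  3  4  3  4  5  3  5  6  4  1
At index 2 the value is 3.

3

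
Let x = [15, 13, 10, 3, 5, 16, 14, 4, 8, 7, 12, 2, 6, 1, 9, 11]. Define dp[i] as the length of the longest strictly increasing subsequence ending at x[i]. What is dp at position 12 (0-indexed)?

3

dp[i] = 1 + max{dp[j] : j<i, x[j]<x[i]} (or 1 if no such j):
i:      0  1  2  3  4  5  6  7  8  9 10 11 12 13 14 15
x[i]:  15 13 10  3  5 16 14  4  8  7 12  2  6  1  9 11
dp:     1  1  1  1  2  3  3  2  3  3  4  1  3  1  4  5
At index 12 the value is 3.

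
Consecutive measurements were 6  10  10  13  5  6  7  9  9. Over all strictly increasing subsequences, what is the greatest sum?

29

Let S[i] be the best sum of a strictly increasing subsequence ending at i:
i:      1  2  3  4  5  6  7  8  9
a[i]:   6 10 10 13  5  6  7  9  9
S:      6 16 16 29  5 11 18 27 27
Maximum is 29 (e.g. 6 + 10 + 13).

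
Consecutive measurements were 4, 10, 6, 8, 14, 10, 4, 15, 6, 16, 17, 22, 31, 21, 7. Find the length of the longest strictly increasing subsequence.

Track the smallest tail for each achievable length (strict):
4 → extends → [4]
10 → extends → [4, 10]
6 → replaces 10 → [4, 6]
8 → extends → [4, 6, 8]
14 → extends → [4, 6, 8, 14]
10 → replaces 14 → [4, 6, 8, 10]
4 → already a tail → [4, 6, 8, 10]
15 → extends → [4, 6, 8, 10, 15]
6 → already a tail → [4, 6, 8, 10, 15]
16 → extends → [4, 6, 8, 10, 15, 16]
17 → extends → [4, 6, 8, 10, 15, 16, 17]
22 → extends → [4, 6, 8, 10, 15, 16, 17, 22]
31 → extends → [4, 6, 8, 10, 15, 16, 17, 22, 31]
21 → replaces 22 → [4, 6, 8, 10, 15, 16, 17, 21, 31]
7 → replaces 8 → [4, 6, 7, 10, 15, 16, 17, 21, 31]
Nine tails, so the longest strictly increasing subsequence has length 9 (e.g. 4, 6, 8, 14, 15, 16, 17, 22, 31).

9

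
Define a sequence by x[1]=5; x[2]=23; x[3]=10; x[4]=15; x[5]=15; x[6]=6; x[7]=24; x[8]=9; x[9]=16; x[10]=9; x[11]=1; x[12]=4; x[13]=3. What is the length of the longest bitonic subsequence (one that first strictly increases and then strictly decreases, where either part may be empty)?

8

inc[i] = longest strictly increasing subsequence ending at i; dec[i] = longest strictly decreasing subsequence starting at i:
i:      1  2  3  4  5  6  7  8  9 10 11 12 13
x[i]:   5 23 10 15 15  6 24  9 16  9  1  4  3
inc:    1  2  2  3  3  2  4  3  4  3  1  2  2
dec:    3  5  4  4  4  3  5  3  4  3  1  2  1
Best peak at i=7 (value 24): inc=4, dec=5, length 4+5−1 = 8.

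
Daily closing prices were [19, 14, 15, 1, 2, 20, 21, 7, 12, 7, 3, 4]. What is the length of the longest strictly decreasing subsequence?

5

Let dp[i] be the longest strictly decreasing subsequence ending at i:
i:      1  2  3  4  5  6  7  8  9 10 11 12
a[i]:  19 14 15  1  2 20 21  7 12  7  3  4
dp:     1  2  2  3  3  1  1  3  3  4  5  5
Maximum is 5.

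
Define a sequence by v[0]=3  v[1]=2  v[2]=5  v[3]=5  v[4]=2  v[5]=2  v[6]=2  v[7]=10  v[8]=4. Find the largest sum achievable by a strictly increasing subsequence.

18

Let S[i] be the best sum of a strictly increasing subsequence ending at i:
i:      0  1  2  3  4  5  6  7  8
v[i]:   3  2  5  5  2  2  2 10  4
S:      3  2  8  8  2  2  2 18  7
Maximum is 18 (e.g. 3 + 5 + 10).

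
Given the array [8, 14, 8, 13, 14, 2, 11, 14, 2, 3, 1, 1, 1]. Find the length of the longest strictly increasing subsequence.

Let dp[i] be the length of the longest such subsequence ending at index i:
i:      1  2  3  4  5  6  7  8  9 10 11 12 13
a[i]:   8 14  8 13 14  2 11 14  2  3  1  1  1
dp:     1  2  1  2  3  1  2  3  1  2  1  1  1
Maximum dp value is 3.

3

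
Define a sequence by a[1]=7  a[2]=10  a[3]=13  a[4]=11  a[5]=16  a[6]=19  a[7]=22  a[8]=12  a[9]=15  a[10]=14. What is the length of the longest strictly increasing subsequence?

6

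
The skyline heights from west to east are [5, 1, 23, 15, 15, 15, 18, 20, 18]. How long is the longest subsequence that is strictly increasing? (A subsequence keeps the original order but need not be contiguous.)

4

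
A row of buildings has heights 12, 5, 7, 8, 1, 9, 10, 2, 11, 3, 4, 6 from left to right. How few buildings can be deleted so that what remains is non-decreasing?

6

Fewest deletions = n − (longest non-decreasing subsequence).
Patience tails:
12 → extends → [12]
5 → replaces 12 → [5]
7 → extends → [5, 7]
8 → extends → [5, 7, 8]
1 → replaces 5 → [1, 7, 8]
9 → extends → [1, 7, 8, 9]
10 → extends → [1, 7, 8, 9, 10]
2 → replaces 7 → [1, 2, 8, 9, 10]
11 → extends → [1, 2, 8, 9, 10, 11]
3 → replaces 8 → [1, 2, 3, 9, 10, 11]
4 → replaces 9 → [1, 2, 3, 4, 10, 11]
6 → replaces 10 → [1, 2, 3, 4, 6, 11]
Longest non-decreasing subsequence has length 6, so deletions = 12 − 6 = 6.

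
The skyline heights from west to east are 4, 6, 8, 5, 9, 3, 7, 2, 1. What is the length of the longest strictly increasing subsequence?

Let dp[i] be the length of the longest such subsequence ending at index i:
i:     1 2 3 4 5 6 7 8 9
a[i]:  4 6 8 5 9 3 7 2 1
dp:    1 2 3 2 4 1 3 1 1
Maximum dp value is 4.

4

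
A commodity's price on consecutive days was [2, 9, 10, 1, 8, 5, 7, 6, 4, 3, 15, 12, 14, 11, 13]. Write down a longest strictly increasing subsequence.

2, 9, 10, 12, 14

Patience tails give the LIS length; then backtrack through the dp parents:
2 → extends → [2]
9 → extends → [2, 9]
10 → extends → [2, 9, 10]
1 → replaces 2 → [1, 9, 10]
8 → replaces 9 → [1, 8, 10]
5 → replaces 8 → [1, 5, 10]
7 → replaces 10 → [1, 5, 7]
6 → replaces 7 → [1, 5, 6]
4 → replaces 5 → [1, 4, 6]
3 → replaces 4 → [1, 3, 6]
15 → extends → [1, 3, 6, 15]
12 → replaces 15 → [1, 3, 6, 12]
14 → extends → [1, 3, 6, 12, 14]
11 → replaces 12 → [1, 3, 6, 11, 14]
13 → replaces 14 → [1, 3, 6, 11, 13]
Length 5; one witness is 2, 9, 10, 12, 14.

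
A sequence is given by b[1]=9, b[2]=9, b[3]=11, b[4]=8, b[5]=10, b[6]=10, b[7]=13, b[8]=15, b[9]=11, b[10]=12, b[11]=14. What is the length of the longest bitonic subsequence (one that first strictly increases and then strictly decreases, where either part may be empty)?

5

inc[i] = longest strictly increasing subsequence ending at i; dec[i] = longest strictly decreasing subsequence starting at i:
i:      1  2  3  4  5  6  7  8  9 10 11
b[i]:   9  9 11  8 10 10 13 15 11 12 14
inc:    1  1  2  1  2  2  3  4  3  4  5
dec:    2  2  2  1  1  1  2  2  1  1  1
Best peak at i=8 (value 15): inc=4, dec=2, length 4+2−1 = 5.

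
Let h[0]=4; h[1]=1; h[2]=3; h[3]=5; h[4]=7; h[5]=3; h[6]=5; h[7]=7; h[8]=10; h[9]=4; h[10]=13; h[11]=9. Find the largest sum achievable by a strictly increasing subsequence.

Let S[i] be the best sum of a strictly increasing subsequence ending at i:
i:      0  1  2  3  4  5  6  7  8  9 10 11
h[i]:   4  1  3  5  7  3  5  7 10  4 13  9
S:      4  1  4  9 16  4  9 16 26  8 39 25
Maximum is 39 (e.g. 1 + 3 + 5 + 7 + 10 + 13).

39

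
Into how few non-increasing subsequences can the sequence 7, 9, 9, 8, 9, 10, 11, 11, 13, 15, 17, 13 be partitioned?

The minimum number of non-increasing subsequences covering a sequence equals the length of its longest strictly increasing subsequence.
LIS length is 8 (e.g. 7, 8, 9, 10, 11, 13, 15, 17), so 8 piles are needed.

8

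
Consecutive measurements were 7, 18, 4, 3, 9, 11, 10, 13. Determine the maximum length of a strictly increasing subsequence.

Track the smallest tail for each achievable length (strict):
7 → extends → [7]
18 → extends → [7, 18]
4 → replaces 7 → [4, 18]
3 → replaces 4 → [3, 18]
9 → replaces 18 → [3, 9]
11 → extends → [3, 9, 11]
10 → replaces 11 → [3, 9, 10]
13 → extends → [3, 9, 10, 13]
Four tails, so the longest strictly increasing subsequence has length 4 (e.g. 7, 9, 11, 13).

4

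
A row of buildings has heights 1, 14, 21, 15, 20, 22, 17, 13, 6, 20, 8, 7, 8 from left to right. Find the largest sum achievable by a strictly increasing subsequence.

Let S[i] be the best sum of a strictly increasing subsequence ending at i:
i:      1  2  3  4  5  6  7  8  9 10 11 12 13
a[i]:   1 14 21 15 20 22 17 13  6 20  8  7  8
S:      1 15 36 30 50 72 47 14  7 67 15 14 22
Maximum is 72 (e.g. 1 + 14 + 15 + 20 + 22).

72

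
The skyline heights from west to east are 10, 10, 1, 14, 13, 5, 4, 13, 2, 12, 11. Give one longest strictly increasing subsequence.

1, 5, 13

Patience tails give the LIS length; then backtrack through the dp parents:
10 → extends → [10]
10 → already a tail → [10]
1 → replaces 10 → [1]
14 → extends → [1, 14]
13 → replaces 14 → [1, 13]
5 → replaces 13 → [1, 5]
4 → replaces 5 → [1, 4]
13 → extends → [1, 4, 13]
2 → replaces 4 → [1, 2, 13]
12 → replaces 13 → [1, 2, 12]
11 → replaces 12 → [1, 2, 11]
Length 3; one witness is 1, 5, 13.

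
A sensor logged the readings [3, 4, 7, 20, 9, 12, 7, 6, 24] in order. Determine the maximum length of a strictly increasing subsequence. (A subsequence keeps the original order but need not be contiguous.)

6

Track the smallest tail for each achievable length (strict):
3 → extends → [3]
4 → extends → [3, 4]
7 → extends → [3, 4, 7]
20 → extends → [3, 4, 7, 20]
9 → replaces 20 → [3, 4, 7, 9]
12 → extends → [3, 4, 7, 9, 12]
7 → already a tail → [3, 4, 7, 9, 12]
6 → replaces 7 → [3, 4, 6, 9, 12]
24 → extends → [3, 4, 6, 9, 12, 24]
Six tails, so the longest strictly increasing subsequence has length 6 (e.g. 3, 4, 7, 9, 12, 24).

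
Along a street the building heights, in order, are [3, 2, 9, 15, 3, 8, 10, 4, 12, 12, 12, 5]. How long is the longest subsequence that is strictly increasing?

Let dp[i] be the length of the longest such subsequence ending at index i:
i:      1  2  3  4  5  6  7  8  9 10 11 12
a[i]:   3  2  9 15  3  8 10  4 12 12 12  5
dp:     1  1  2  3  2  3  4  3  5  5  5  4
Maximum dp value is 5.

5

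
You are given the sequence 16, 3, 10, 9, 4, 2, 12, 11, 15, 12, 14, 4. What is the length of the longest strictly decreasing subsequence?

Negate each value so 'decreasing' becomes 'increasing', then run patience tails on the negated sequence:
-16 → extends → [-16]
-3 → extends → [-16, -3]
-10 → replaces -3 → [-16, -10]
-9 → extends → [-16, -10, -9]
-4 → extends → [-16, -10, -9, -4]
-2 → extends → [-16, -10, -9, -4, -2]
-12 → replaces -10 → [-16, -12, -9, -4, -2]
-11 → replaces -9 → [-16, -12, -11, -4, -2]
-15 → replaces -12 → [-16, -15, -11, -4, -2]
-12 → replaces -11 → [-16, -15, -12, -4, -2]
-14 → replaces -12 → [-16, -15, -14, -4, -2]
-4 → already a tail → [-16, -15, -14, -4, -2]
Five tails, so the longest strictly decreasing subsequence of the original has length 5.

5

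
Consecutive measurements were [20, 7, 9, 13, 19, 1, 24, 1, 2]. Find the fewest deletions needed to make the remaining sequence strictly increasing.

Fewest deletions = n − (longest strictly increasing subsequence).
i:      1  2  3  4  5  6  7  8  9
a[i]:  20  7  9 13 19  1 24  1  2
dp:     1  1  2  3  4  1  5  1  2
max dp = 5, so deletions = 9 − 5 = 4.

4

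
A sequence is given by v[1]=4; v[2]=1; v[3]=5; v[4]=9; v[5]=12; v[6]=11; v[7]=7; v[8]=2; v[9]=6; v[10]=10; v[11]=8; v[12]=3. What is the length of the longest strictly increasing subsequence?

Track the smallest tail for each achievable length (strict):
4 → extends → [4]
1 → replaces 4 → [1]
5 → extends → [1, 5]
9 → extends → [1, 5, 9]
12 → extends → [1, 5, 9, 12]
11 → replaces 12 → [1, 5, 9, 11]
7 → replaces 9 → [1, 5, 7, 11]
2 → replaces 5 → [1, 2, 7, 11]
6 → replaces 7 → [1, 2, 6, 11]
10 → replaces 11 → [1, 2, 6, 10]
8 → replaces 10 → [1, 2, 6, 8]
3 → replaces 6 → [1, 2, 3, 8]
Four tails, so the longest strictly increasing subsequence has length 4 (e.g. 4, 5, 9, 12).

4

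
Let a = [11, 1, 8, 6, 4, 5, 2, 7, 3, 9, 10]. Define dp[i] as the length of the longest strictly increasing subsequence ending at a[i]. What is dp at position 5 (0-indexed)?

3

dp[i] = 1 + max{dp[j] : j<i, a[j]<a[i]} (or 1 if no such j):
i:      0  1  2  3  4  5  6  7  8  9 10
a[i]:  11  1  8  6  4  5  2  7  3  9 10
dp:     1  1  2  2  2  3  2  4  3  5  6
At index 5 the value is 3.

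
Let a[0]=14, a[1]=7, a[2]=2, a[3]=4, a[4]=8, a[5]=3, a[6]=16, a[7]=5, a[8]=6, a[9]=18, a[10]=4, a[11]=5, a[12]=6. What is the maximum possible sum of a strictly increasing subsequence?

49

Let S[i] be the best sum of a strictly increasing subsequence ending at i:
i:      0  1  2  3  4  5  6  7  8  9 10 11 12
a[i]:  14  7  2  4  8  3 16  5  6 18  4  5  6
S:     14  7  2  6 15  5 31 11 17 49  9 14 20
Maximum is 49 (e.g. 7 + 8 + 16 + 18).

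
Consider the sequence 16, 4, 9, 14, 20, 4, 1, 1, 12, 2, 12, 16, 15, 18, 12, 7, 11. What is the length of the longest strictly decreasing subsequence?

5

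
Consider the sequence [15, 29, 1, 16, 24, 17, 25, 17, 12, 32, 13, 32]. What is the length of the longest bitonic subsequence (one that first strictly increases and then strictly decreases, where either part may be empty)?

6

inc[i] = longest strictly increasing subsequence ending at i; dec[i] = longest strictly decreasing subsequence starting at i:
i:      1  2  3  4  5  6  7  8  9 10 11 12
a[i]:  15 29  1 16 24 17 25 17 12 32 13 32
inc:    1  2  1  2  3  3  4  3  2  5  3  5
dec:    2  4  1  2  3  2  3  2  1  2  1  1
Best peak at i=7 (value 25): inc=4, dec=3, length 4+3−1 = 6.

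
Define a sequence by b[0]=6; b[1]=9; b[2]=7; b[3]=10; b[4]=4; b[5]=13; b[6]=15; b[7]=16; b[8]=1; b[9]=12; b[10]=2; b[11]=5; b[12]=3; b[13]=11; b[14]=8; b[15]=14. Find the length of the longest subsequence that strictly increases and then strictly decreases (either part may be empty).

9

inc[i] = longest strictly increasing subsequence ending at i; dec[i] = longest strictly decreasing subsequence starting at i:
i:      0  1  2  3  4  5  6  7  8  9 10 11 12 13 14 15
b[i]:   6  9  7 10  4 13 15 16  1 12  2  5  3 11  8 14
inc:    1  2  2  3  1  4  5  6  1  4  2  3  3  4  4  5
dec:    3  4  3  3  2  4  4  4  1  3  1  2  1  2  1  1
Best peak at i=7 (value 16): inc=6, dec=4, length 6+4−1 = 9.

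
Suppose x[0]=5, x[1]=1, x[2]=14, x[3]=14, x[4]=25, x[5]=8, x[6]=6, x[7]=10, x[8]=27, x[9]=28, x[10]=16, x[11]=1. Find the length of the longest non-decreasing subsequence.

Track the smallest tail for each achievable length (allowing ties):
5 → extends → [5]
1 → replaces 5 → [1]
14 → extends → [1, 14]
14 → extends → [1, 14, 14]
25 → extends → [1, 14, 14, 25]
8 → replaces 14 → [1, 8, 14, 25]
6 → replaces 8 → [1, 6, 14, 25]
10 → replaces 14 → [1, 6, 10, 25]
27 → extends → [1, 6, 10, 25, 27]
28 → extends → [1, 6, 10, 25, 27, 28]
16 → replaces 25 → [1, 6, 10, 16, 27, 28]
1 → replaces 6 → [1, 1, 10, 16, 27, 28]
Six tails, so the longest non-decreasing subsequence has length 6 (e.g. 5, 14, 14, 25, 27, 28).

6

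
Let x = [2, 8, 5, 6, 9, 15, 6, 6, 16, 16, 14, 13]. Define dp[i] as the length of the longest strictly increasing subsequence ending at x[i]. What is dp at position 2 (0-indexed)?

2

dp[i] = 1 + max{dp[j] : j<i, x[j]<x[i]} (or 1 if no such j):
i:      0  1  2  3  4  5  6  7  8  9 10 11
x[i]:   2  8  5  6  9 15  6  6 16 16 14 13
dp:     1  2  2  3  4  5  3  3  6  6  5  5
At index 2 the value is 2.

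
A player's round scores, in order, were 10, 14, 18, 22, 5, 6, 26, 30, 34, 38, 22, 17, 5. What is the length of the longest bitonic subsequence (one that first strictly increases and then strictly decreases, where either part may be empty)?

inc[i] = longest strictly increasing subsequence ending at i; dec[i] = longest strictly decreasing subsequence starting at i:
i:      1  2  3  4  5  6  7  8  9 10 11 12 13
a[i]:  10 14 18 22  5  6 26 30 34 38 22 17  5
inc:    1  2  3  4  1  2  5  6  7  8  4  3  1
dec:    3  3  3  3  1  2  4  4  4  4  3  2  1
Best peak at i=10 (value 38): inc=8, dec=4, length 8+4−1 = 11.

11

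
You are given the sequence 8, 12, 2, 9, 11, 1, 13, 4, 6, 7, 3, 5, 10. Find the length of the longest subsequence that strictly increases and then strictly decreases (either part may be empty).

inc[i] = longest strictly increasing subsequence ending at i; dec[i] = longest strictly decreasing subsequence starting at i:
i:      1  2  3  4  5  6  7  8  9 10 11 12 13
a[i]:   8 12  2  9 11  1 13  4  6  7  3  5 10
inc:    1  2  1  2  3  1  4  2  3  4  2  3  5
dec:    3  4  2  3  3  1  3  2  2  2  1  1  1
Best peak at i=7 (value 13): inc=4, dec=3, length 4+3−1 = 6.

6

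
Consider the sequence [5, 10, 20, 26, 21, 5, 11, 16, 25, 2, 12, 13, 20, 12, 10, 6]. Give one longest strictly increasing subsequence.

Patience tails give the LIS length; then backtrack through the dp parents:
5 → extends → [5]
10 → extends → [5, 10]
20 → extends → [5, 10, 20]
26 → extends → [5, 10, 20, 26]
21 → replaces 26 → [5, 10, 20, 21]
5 → already a tail → [5, 10, 20, 21]
11 → replaces 20 → [5, 10, 11, 21]
16 → replaces 21 → [5, 10, 11, 16]
25 → extends → [5, 10, 11, 16, 25]
2 → replaces 5 → [2, 10, 11, 16, 25]
12 → replaces 16 → [2, 10, 11, 12, 25]
13 → replaces 25 → [2, 10, 11, 12, 13]
20 → extends → [2, 10, 11, 12, 13, 20]
12 → already a tail → [2, 10, 11, 12, 13, 20]
10 → already a tail → [2, 10, 11, 12, 13, 20]
6 → replaces 10 → [2, 6, 11, 12, 13, 20]
Length 6; one witness is 5, 10, 11, 12, 13, 20.

5, 10, 11, 12, 13, 20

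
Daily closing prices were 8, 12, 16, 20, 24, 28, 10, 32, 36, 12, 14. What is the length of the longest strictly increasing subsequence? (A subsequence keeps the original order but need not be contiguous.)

8

Track the smallest tail for each achievable length (strict):
8 → extends → [8]
12 → extends → [8, 12]
16 → extends → [8, 12, 16]
20 → extends → [8, 12, 16, 20]
24 → extends → [8, 12, 16, 20, 24]
28 → extends → [8, 12, 16, 20, 24, 28]
10 → replaces 12 → [8, 10, 16, 20, 24, 28]
32 → extends → [8, 10, 16, 20, 24, 28, 32]
36 → extends → [8, 10, 16, 20, 24, 28, 32, 36]
12 → replaces 16 → [8, 10, 12, 20, 24, 28, 32, 36]
14 → replaces 20 → [8, 10, 12, 14, 24, 28, 32, 36]
Eight tails, so the longest strictly increasing subsequence has length 8 (e.g. 8, 12, 16, 20, 24, 28, 32, 36).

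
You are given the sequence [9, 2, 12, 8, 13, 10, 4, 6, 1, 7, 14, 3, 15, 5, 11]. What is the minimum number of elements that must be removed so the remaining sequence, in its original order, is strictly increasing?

Fewest deletions = n − (longest strictly increasing subsequence).
Patience tails:
9 → extends → [9]
2 → replaces 9 → [2]
12 → extends → [2, 12]
8 → replaces 12 → [2, 8]
13 → extends → [2, 8, 13]
10 → replaces 13 → [2, 8, 10]
4 → replaces 8 → [2, 4, 10]
6 → replaces 10 → [2, 4, 6]
1 → replaces 2 → [1, 4, 6]
7 → extends → [1, 4, 6, 7]
14 → extends → [1, 4, 6, 7, 14]
3 → replaces 4 → [1, 3, 6, 7, 14]
15 → extends → [1, 3, 6, 7, 14, 15]
5 → replaces 6 → [1, 3, 5, 7, 14, 15]
11 → replaces 14 → [1, 3, 5, 7, 11, 15]
Longest strictly increasing subsequence has length 6, so deletions = 15 − 6 = 9.

9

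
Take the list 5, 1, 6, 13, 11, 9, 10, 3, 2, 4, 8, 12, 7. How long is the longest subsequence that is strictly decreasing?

5

Negate each value so 'decreasing' becomes 'increasing', then run patience tails on the negated sequence:
-5 → extends → [-5]
-1 → extends → [-5, -1]
-6 → replaces -5 → [-6, -1]
-13 → replaces -6 → [-13, -1]
-11 → replaces -1 → [-13, -11]
-9 → extends → [-13, -11, -9]
-10 → replaces -9 → [-13, -11, -10]
-3 → extends → [-13, -11, -10, -3]
-2 → extends → [-13, -11, -10, -3, -2]
-4 → replaces -3 → [-13, -11, -10, -4, -2]
-8 → replaces -4 → [-13, -11, -10, -8, -2]
-12 → replaces -11 → [-13, -12, -10, -8, -2]
-7 → replaces -2 → [-13, -12, -10, -8, -7]
Five tails, so the longest strictly decreasing subsequence of the original has length 5.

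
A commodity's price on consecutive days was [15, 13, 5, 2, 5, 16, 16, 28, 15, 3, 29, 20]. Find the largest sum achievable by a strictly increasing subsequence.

88

Let S[i] be the best sum of a strictly increasing subsequence ending at i:
i:      1  2  3  4  5  6  7  8  9 10 11 12
a[i]:  15 13  5  2  5 16 16 28 15  3 29 20
S:     15 13  5  2  7 31 31 59 28  5 88 51
Maximum is 88 (e.g. 15 + 16 + 28 + 29).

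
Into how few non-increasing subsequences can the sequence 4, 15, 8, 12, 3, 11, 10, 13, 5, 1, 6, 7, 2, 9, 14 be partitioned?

6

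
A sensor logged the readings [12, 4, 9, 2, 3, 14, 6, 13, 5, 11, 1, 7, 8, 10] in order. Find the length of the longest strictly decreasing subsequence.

5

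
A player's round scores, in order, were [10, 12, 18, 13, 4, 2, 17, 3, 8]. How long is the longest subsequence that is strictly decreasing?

4

Negate each value so 'decreasing' becomes 'increasing', then run patience tails on the negated sequence:
-10 → extends → [-10]
-12 → replaces -10 → [-12]
-18 → replaces -12 → [-18]
-13 → extends → [-18, -13]
-4 → extends → [-18, -13, -4]
-2 → extends → [-18, -13, -4, -2]
-17 → replaces -13 → [-18, -17, -4, -2]
-3 → replaces -2 → [-18, -17, -4, -3]
-8 → replaces -4 → [-18, -17, -8, -3]
Four tails, so the longest strictly decreasing subsequence of the original has length 4.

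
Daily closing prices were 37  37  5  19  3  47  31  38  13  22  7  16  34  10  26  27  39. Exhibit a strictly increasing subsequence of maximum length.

Patience tails give the LIS length; then backtrack through the dp parents:
37 → extends → [37]
37 → already a tail → [37]
5 → replaces 37 → [5]
19 → extends → [5, 19]
3 → replaces 5 → [3, 19]
47 → extends → [3, 19, 47]
31 → replaces 47 → [3, 19, 31]
38 → extends → [3, 19, 31, 38]
13 → replaces 19 → [3, 13, 31, 38]
22 → replaces 31 → [3, 13, 22, 38]
7 → replaces 13 → [3, 7, 22, 38]
16 → replaces 22 → [3, 7, 16, 38]
34 → replaces 38 → [3, 7, 16, 34]
10 → replaces 16 → [3, 7, 10, 34]
26 → replaces 34 → [3, 7, 10, 26]
27 → extends → [3, 7, 10, 26, 27]
39 → extends → [3, 7, 10, 26, 27, 39]
Length 6; one witness is 5, 19, 22, 26, 27, 39.

5, 19, 22, 26, 27, 39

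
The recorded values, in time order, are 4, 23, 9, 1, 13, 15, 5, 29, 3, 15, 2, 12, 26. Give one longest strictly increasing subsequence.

Patience tails give the LIS length; then backtrack through the dp parents:
4 → extends → [4]
23 → extends → [4, 23]
9 → replaces 23 → [4, 9]
1 → replaces 4 → [1, 9]
13 → extends → [1, 9, 13]
15 → extends → [1, 9, 13, 15]
5 → replaces 9 → [1, 5, 13, 15]
29 → extends → [1, 5, 13, 15, 29]
3 → replaces 5 → [1, 3, 13, 15, 29]
15 → already a tail → [1, 3, 13, 15, 29]
2 → replaces 3 → [1, 2, 13, 15, 29]
12 → replaces 13 → [1, 2, 12, 15, 29]
26 → replaces 29 → [1, 2, 12, 15, 26]
Length 5; one witness is 4, 9, 13, 15, 29.

4, 9, 13, 15, 29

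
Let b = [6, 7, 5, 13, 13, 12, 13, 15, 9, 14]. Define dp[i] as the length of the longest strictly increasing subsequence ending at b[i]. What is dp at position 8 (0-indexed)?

dp[i] = 1 + max{dp[j] : j<i, b[j]<b[i]} (or 1 if no such j):
i:      0  1  2  3  4  5  6  7  8  9
b[i]:   6  7  5 13 13 12 13 15  9 14
dp:     1  2  1  3  3  3  4  5  3  5
At index 8 the value is 3.

3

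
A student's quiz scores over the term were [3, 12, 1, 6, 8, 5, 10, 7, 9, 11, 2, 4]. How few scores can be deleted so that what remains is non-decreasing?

Fewest deletions = n − (longest non-decreasing subsequence).
i:      1  2  3  4  5  6  7  8  9 10 11 12
a[i]:   3 12  1  6  8  5 10  7  9 11  2  4
dp:     1  2  1  2  3  2  4  3  4  5  2  3
max dp = 5, so deletions = 12 − 5 = 7.

7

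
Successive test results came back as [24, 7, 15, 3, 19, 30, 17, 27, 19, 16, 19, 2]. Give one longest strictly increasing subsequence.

Patience tails give the LIS length; then backtrack through the dp parents:
24 → extends → [24]
7 → replaces 24 → [7]
15 → extends → [7, 15]
3 → replaces 7 → [3, 15]
19 → extends → [3, 15, 19]
30 → extends → [3, 15, 19, 30]
17 → replaces 19 → [3, 15, 17, 30]
27 → replaces 30 → [3, 15, 17, 27]
19 → replaces 27 → [3, 15, 17, 19]
16 → replaces 17 → [3, 15, 16, 19]
19 → already a tail → [3, 15, 16, 19]
2 → replaces 3 → [2, 15, 16, 19]
Length 4; one witness is 7, 15, 19, 30.

7, 15, 19, 30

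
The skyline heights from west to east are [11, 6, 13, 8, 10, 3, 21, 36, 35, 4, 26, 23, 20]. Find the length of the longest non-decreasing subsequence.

5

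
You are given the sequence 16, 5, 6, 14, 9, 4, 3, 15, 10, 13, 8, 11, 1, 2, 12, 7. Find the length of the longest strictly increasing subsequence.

Let dp[i] be the length of the longest such subsequence ending at index i:
i:      1  2  3  4  5  6  7  8  9 10 11 12 13 14 15 16
a[i]:  16  5  6 14  9  4  3 15 10 13  8 11  1  2 12  7
dp:     1  1  2  3  3  1  1  4  4  5  3  5  1  2  6  3
Maximum dp value is 6.

6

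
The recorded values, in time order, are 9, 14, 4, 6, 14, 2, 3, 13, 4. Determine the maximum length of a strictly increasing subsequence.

Track the smallest tail for each achievable length (strict):
9 → extends → [9]
14 → extends → [9, 14]
4 → replaces 9 → [4, 14]
6 → replaces 14 → [4, 6]
14 → extends → [4, 6, 14]
2 → replaces 4 → [2, 6, 14]
3 → replaces 6 → [2, 3, 14]
13 → replaces 14 → [2, 3, 13]
4 → replaces 13 → [2, 3, 4]
Three tails, so the longest strictly increasing subsequence has length 3 (e.g. 4, 6, 14).

3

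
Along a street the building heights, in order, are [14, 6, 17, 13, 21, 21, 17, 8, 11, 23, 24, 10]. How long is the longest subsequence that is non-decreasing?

6

Track the smallest tail for each achievable length (allowing ties):
14 → extends → [14]
6 → replaces 14 → [6]
17 → extends → [6, 17]
13 → replaces 17 → [6, 13]
21 → extends → [6, 13, 21]
21 → extends → [6, 13, 21, 21]
17 → replaces 21 → [6, 13, 17, 21]
8 → replaces 13 → [6, 8, 17, 21]
11 → replaces 17 → [6, 8, 11, 21]
23 → extends → [6, 8, 11, 21, 23]
24 → extends → [6, 8, 11, 21, 23, 24]
10 → replaces 11 → [6, 8, 10, 21, 23, 24]
Six tails, so the longest non-decreasing subsequence has length 6 (e.g. 14, 17, 21, 21, 23, 24).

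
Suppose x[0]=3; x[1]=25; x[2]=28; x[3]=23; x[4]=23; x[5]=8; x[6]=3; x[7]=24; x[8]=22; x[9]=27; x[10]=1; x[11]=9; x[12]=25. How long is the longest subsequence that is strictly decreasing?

Negate each value so 'decreasing' becomes 'increasing', then run patience tails on the negated sequence:
-3 → extends → [-3]
-25 → replaces -3 → [-25]
-28 → replaces -25 → [-28]
-23 → extends → [-28, -23]
-23 → already a tail → [-28, -23]
-8 → extends → [-28, -23, -8]
-3 → extends → [-28, -23, -8, -3]
-24 → replaces -23 → [-28, -24, -8, -3]
-22 → replaces -8 → [-28, -24, -22, -3]
-27 → replaces -24 → [-28, -27, -22, -3]
-1 → extends → [-28, -27, -22, -3, -1]
-9 → replaces -3 → [-28, -27, -22, -9, -1]
-25 → replaces -22 → [-28, -27, -25, -9, -1]
Five tails, so the longest strictly decreasing subsequence of the original has length 5.

5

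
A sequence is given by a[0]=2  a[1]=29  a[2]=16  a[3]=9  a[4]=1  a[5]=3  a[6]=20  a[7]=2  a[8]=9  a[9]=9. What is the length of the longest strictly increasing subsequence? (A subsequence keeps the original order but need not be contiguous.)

3

Track the smallest tail for each achievable length (strict):
2 → extends → [2]
29 → extends → [2, 29]
16 → replaces 29 → [2, 16]
9 → replaces 16 → [2, 9]
1 → replaces 2 → [1, 9]
3 → replaces 9 → [1, 3]
20 → extends → [1, 3, 20]
2 → replaces 3 → [1, 2, 20]
9 → replaces 20 → [1, 2, 9]
9 → already a tail → [1, 2, 9]
Three tails, so the longest strictly increasing subsequence has length 3 (e.g. 2, 16, 20).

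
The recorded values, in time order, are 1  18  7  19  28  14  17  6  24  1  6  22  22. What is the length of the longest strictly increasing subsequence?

Let dp[i] be the length of the longest such subsequence ending at index i:
i:      1  2  3  4  5  6  7  8  9 10 11 12 13
a[i]:   1 18  7 19 28 14 17  6 24  1  6 22 22
dp:     1  2  2  3  4  3  4  2  5  1  2  5  5
Maximum dp value is 5.

5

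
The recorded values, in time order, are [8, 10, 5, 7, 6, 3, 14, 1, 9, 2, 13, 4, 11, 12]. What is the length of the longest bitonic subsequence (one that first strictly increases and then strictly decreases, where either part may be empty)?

6

inc[i] = longest strictly increasing subsequence ending at i; dec[i] = longest strictly decreasing subsequence starting at i:
i:      1  2  3  4  5  6  7  8  9 10 11 12 13 14
a[i]:   8 10  5  7  6  3 14  1  9  2 13  4 11 12
inc:    1  2  1  2  2  1  3  1  3  2  4  3  4  5
dec:    5  5  3  4  3  2  3  1  2  1  2  1  1  1
Best peak at i=2 (value 10): inc=2, dec=5, length 2+5−1 = 6.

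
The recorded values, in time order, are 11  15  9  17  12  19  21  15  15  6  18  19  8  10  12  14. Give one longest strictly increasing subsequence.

Patience tails give the LIS length; then backtrack through the dp parents:
11 → extends → [11]
15 → extends → [11, 15]
9 → replaces 11 → [9, 15]
17 → extends → [9, 15, 17]
12 → replaces 15 → [9, 12, 17]
19 → extends → [9, 12, 17, 19]
21 → extends → [9, 12, 17, 19, 21]
15 → replaces 17 → [9, 12, 15, 19, 21]
15 → already a tail → [9, 12, 15, 19, 21]
6 → replaces 9 → [6, 12, 15, 19, 21]
18 → replaces 19 → [6, 12, 15, 18, 21]
19 → replaces 21 → [6, 12, 15, 18, 19]
8 → replaces 12 → [6, 8, 15, 18, 19]
10 → replaces 15 → [6, 8, 10, 18, 19]
12 → replaces 18 → [6, 8, 10, 12, 19]
14 → replaces 19 → [6, 8, 10, 12, 14]
Length 5; one witness is 11, 15, 17, 19, 21.

11, 15, 17, 19, 21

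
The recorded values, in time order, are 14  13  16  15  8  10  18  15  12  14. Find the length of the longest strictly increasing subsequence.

4

Track the smallest tail for each achievable length (strict):
14 → extends → [14]
13 → replaces 14 → [13]
16 → extends → [13, 16]
15 → replaces 16 → [13, 15]
8 → replaces 13 → [8, 15]
10 → replaces 15 → [8, 10]
18 → extends → [8, 10, 18]
15 → replaces 18 → [8, 10, 15]
12 → replaces 15 → [8, 10, 12]
14 → extends → [8, 10, 12, 14]
Four tails, so the longest strictly increasing subsequence has length 4 (e.g. 8, 10, 12, 14).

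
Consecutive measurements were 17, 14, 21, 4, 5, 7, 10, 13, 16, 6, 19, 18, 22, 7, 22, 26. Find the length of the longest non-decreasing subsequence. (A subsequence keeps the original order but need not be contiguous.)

Track the smallest tail for each achievable length (allowing ties):
17 → extends → [17]
14 → replaces 17 → [14]
21 → extends → [14, 21]
4 → replaces 14 → [4, 21]
5 → replaces 21 → [4, 5]
7 → extends → [4, 5, 7]
10 → extends → [4, 5, 7, 10]
13 → extends → [4, 5, 7, 10, 13]
16 → extends → [4, 5, 7, 10, 13, 16]
6 → replaces 7 → [4, 5, 6, 10, 13, 16]
19 → extends → [4, 5, 6, 10, 13, 16, 19]
18 → replaces 19 → [4, 5, 6, 10, 13, 16, 18]
22 → extends → [4, 5, 6, 10, 13, 16, 18, 22]
7 → replaces 10 → [4, 5, 6, 7, 13, 16, 18, 22]
22 → extends → [4, 5, 6, 7, 13, 16, 18, 22, 22]
26 → extends → [4, 5, 6, 7, 13, 16, 18, 22, 22, 26]
Ten tails, so the longest non-decreasing subsequence has length 10 (e.g. 4, 5, 7, 10, 13, 16, 19, 22, 22, 26).

10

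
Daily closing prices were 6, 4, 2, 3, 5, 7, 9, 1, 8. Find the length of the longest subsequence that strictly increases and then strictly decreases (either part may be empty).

inc[i] = longest strictly increasing subsequence ending at i; dec[i] = longest strictly decreasing subsequence starting at i:
i:     1 2 3 4 5 6 7 8 9
a[i]:  6 4 2 3 5 7 9 1 8
inc:   1 1 1 2 3 4 5 1 5
dec:   4 3 2 2 2 2 2 1 1
Best peak at i=7 (value 9): inc=5, dec=2, length 5+2−1 = 6.

6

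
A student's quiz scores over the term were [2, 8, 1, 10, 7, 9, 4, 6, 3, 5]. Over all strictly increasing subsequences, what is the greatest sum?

20

Let S[i] be the best sum of a strictly increasing subsequence ending at i:
i:      1  2  3  4  5  6  7  8  9 10
a[i]:   2  8  1 10  7  9  4  6  3  5
S:      2 10  1 20  9 19  6 12  5 11
Maximum is 20 (e.g. 2 + 8 + 10).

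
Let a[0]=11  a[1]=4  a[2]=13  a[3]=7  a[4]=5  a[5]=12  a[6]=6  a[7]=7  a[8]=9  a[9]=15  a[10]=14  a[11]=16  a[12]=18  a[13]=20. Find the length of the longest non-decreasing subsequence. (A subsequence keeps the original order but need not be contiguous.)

9

Let dp[i] be the length of the longest such subsequence ending at index i:
i:      0  1  2  3  4  5  6  7  8  9 10 11 12 13
a[i]:  11  4 13  7  5 12  6  7  9 15 14 16 18 20
dp:     1  1  2  2  2  3  3  4  5  6  6  7  8  9
Maximum dp value is 9.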